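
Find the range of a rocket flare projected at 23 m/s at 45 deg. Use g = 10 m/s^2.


Given: v0 = 23 m/s, theta = 45 deg, g = 10 m/s^2
sin(2*45) = sin(90) = 1
Using R = v0^2 * sin(2*theta) / g
R = 23^2 * 1 / 10
R = 529 / 10
R = 529/10 m

529/10 m


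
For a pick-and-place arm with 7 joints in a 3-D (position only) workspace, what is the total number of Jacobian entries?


Given: task space dimension = 3, joints = 7
Jacobian is a 3 x 7 matrix
Total entries = rows * columns
Total = 3 * 7
Total = 21

21


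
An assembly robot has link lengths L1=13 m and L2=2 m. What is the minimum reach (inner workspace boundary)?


Given: L1 = 13 m, L2 = 2 m
For a 2-link planar arm, min reach = |L1 - L2| (second link folded back)
Min reach = |13 - 2|
Min reach = 11 m

11 m


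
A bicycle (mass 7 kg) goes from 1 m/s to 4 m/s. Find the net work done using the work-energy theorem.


Given: m = 7 kg, v0 = 1 m/s, v = 4 m/s
Using W = (1/2)*m*(v^2 - v0^2)
v^2 = 4^2 = 16
v0^2 = 1^2 = 1
v^2 - v0^2 = 16 - 1 = 15
W = (1/2)*7*15 = 105/2 J

105/2 J


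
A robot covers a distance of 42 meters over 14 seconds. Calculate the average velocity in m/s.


Given: distance d = 42 m, time t = 14 s
Using v = d / t
v = 42 / 14
v = 3 m/s

3 m/s


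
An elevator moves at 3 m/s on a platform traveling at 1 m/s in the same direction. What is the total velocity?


Given: object velocity = 3 m/s, platform velocity = 1 m/s (same direction)
Using classical velocity addition: v_total = v_object + v_platform
v_total = 3 + 1
v_total = 4 m/s

4 m/s


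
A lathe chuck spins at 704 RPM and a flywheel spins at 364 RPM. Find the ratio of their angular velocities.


Given: RPM_A = 704, RPM_B = 364
omega = 2*pi*RPM/60, so omega_A/omega_B = RPM_A / RPM_B
omega_A/omega_B = 704 / 364
omega_A/omega_B = 176/91

176/91


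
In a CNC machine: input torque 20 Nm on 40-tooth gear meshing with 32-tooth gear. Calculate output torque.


Given: N1 = 40, N2 = 32, T1 = 20 Nm
Using T2/T1 = N2/N1
T2 = T1 * N2 / N1
T2 = 20 * 32 / 40
T2 = 640 / 40
T2 = 16 Nm

16 Nm


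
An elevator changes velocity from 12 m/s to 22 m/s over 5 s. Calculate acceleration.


Given: initial velocity v0 = 12 m/s, final velocity v = 22 m/s, time t = 5 s
Using a = (v - v0) / t
a = (22 - 12) / 5
a = 10 / 5
a = 2 m/s^2

2 m/s^2


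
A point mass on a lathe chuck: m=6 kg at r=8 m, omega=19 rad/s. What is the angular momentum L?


Given: m = 6 kg, r = 8 m, omega = 19 rad/s
For a point mass: I = m*r^2
I = 6*8^2 = 6*64 = 384
L = I*omega = 384*19
L = 7296 kg*m^2/s

7296 kg*m^2/s


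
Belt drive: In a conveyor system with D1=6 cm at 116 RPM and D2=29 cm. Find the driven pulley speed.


Given: D1 = 6 cm, w1 = 116 RPM, D2 = 29 cm
Using D1*w1 = D2*w2
w2 = D1*w1 / D2
w2 = 6*116 / 29
w2 = 696 / 29
w2 = 24 RPM

24 RPM


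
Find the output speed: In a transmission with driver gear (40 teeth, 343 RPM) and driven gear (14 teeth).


Given: N1 = 40 teeth, w1 = 343 RPM, N2 = 14 teeth
Using N1*w1 = N2*w2
w2 = N1*w1 / N2
w2 = 40*343 / 14
w2 = 13720 / 14
w2 = 980 RPM

980 RPM


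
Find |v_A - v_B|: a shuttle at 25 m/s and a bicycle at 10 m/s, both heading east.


Given: v_A = 25 m/s east, v_B = 10 m/s east
Both move in the same direction; relative speed = |v_A - v_B|
|25 - 10| = |15|
= 15 m/s

15 m/s


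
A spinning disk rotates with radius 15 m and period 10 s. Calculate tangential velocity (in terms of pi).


Given: radius r = 15 m, period T = 10 s
Using v = 2*pi*r / T
v = 2*pi*15 / 10
v = 30*pi / 10
v = 3*pi m/s

3*pi m/s


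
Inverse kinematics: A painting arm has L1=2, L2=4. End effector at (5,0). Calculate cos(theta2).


Given: L1 = 2, L2 = 4, target (x, y) = (5, 0)
Using cos(theta2) = (x^2 + y^2 - L1^2 - L2^2) / (2*L1*L2)
x^2 + y^2 = 5^2 + 0 = 25
L1^2 + L2^2 = 4 + 16 = 20
Numerator = 25 - 20 = 5
Denominator = 2*2*4 = 16
cos(theta2) = 5/16 = 5/16

5/16


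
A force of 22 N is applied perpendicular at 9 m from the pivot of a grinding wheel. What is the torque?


Given: F = 22 N, r = 9 m, angle = 90 deg (perpendicular)
Using tau = F * r * sin(90)
sin(90) = 1
tau = 22 * 9 * 1
tau = 198 Nm

198 Nm


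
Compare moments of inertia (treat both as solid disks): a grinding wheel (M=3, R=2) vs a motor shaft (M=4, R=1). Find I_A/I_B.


Given: M1=3 kg, R1=2 m, M2=4 kg, R2=1 m
For a disk: I = (1/2)*M*R^2, so I_A/I_B = (M1*R1^2)/(M2*R2^2)
M1*R1^2 = 3*4 = 12
M2*R2^2 = 4*1 = 4
I_A/I_B = 12/4 = 3

3


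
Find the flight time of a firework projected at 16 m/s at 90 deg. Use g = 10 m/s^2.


Given: v0 = 16 m/s, theta = 90 deg, g = 10 m/s^2
sin(90) = 1
Using T = 2*v0*sin(theta) / g
T = 2*16*1 / 10
T = 32 / 10
T = 16/5 s

16/5 s


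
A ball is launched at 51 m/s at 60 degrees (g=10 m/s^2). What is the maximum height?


Given: v0 = 51 m/s, theta = 60 deg, g = 10 m/s^2
sin^2(60) = 3/4
Using H = v0^2 * sin^2(theta) / (2*g)
H = 51^2 * 3/4 / (2*10)
H = 2601 * 3/4 / 20
H = 7803/4 / 20
H = 7803/80 m

7803/80 m


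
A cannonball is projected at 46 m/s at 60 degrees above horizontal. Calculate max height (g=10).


Given: v0 = 46 m/s, theta = 60 deg, g = 10 m/s^2
sin^2(60) = 3/4
Using H = v0^2 * sin^2(theta) / (2*g)
H = 46^2 * 3/4 / (2*10)
H = 2116 * 3/4 / 20
H = 1587 / 20
H = 1587/20 m

1587/20 m


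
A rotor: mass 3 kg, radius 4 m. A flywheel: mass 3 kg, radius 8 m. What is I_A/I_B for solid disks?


Given: M1=3 kg, R1=4 m, M2=3 kg, R2=8 m
For a disk: I = (1/2)*M*R^2, so I_A/I_B = (M1*R1^2)/(M2*R2^2)
M1*R1^2 = 3*16 = 48
M2*R2^2 = 3*64 = 192
I_A/I_B = 48/192 = 1/4

1/4


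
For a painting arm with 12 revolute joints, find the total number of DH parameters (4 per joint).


Given: 12 joints, 4 DH parameters per joint (d, theta, a, alpha)
Total DH parameters = number_of_joints * 4
Total = 12 * 4
Total = 48

48


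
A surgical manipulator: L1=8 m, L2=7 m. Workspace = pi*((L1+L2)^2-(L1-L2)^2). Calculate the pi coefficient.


Given: L1 = 8, L2 = 7
(L1+L2)^2 = (15)^2 = 225
(L1-L2)^2 = (1)^2 = 1
Difference = 225 - 1 = 224
This equals 4*L1*L2 = 4*8*7 = 224
Workspace area = 224*pi

224


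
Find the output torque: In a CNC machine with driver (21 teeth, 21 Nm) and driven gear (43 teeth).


Given: N1 = 21, N2 = 43, T1 = 21 Nm
Using T2/T1 = N2/N1
T2 = T1 * N2 / N1
T2 = 21 * 43 / 21
T2 = 903 / 21
T2 = 43 Nm

43 Nm


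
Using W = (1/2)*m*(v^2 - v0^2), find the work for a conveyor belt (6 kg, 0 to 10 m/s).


Given: m = 6 kg, v0 = 0 m/s, v = 10 m/s
Using W = (1/2)*m*(v^2 - v0^2)
v^2 = 10^2 = 100
v0^2 = 0^2 = 0
v^2 - v0^2 = 100 - 0 = 100
W = (1/2)*6*100 = 300 J

300 J


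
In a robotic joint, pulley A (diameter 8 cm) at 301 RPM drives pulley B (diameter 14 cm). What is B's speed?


Given: D1 = 8 cm, w1 = 301 RPM, D2 = 14 cm
Using D1*w1 = D2*w2
w2 = D1*w1 / D2
w2 = 8*301 / 14
w2 = 2408 / 14
w2 = 172 RPM

172 RPM


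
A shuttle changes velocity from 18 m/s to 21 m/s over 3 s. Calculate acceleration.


Given: initial velocity v0 = 18 m/s, final velocity v = 21 m/s, time t = 3 s
Using a = (v - v0) / t
a = (21 - 18) / 3
a = 3 / 3
a = 1 m/s^2

1 m/s^2


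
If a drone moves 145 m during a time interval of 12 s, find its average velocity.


Given: distance d = 145 m, time t = 12 s
Using v = d / t
v = 145 / 12
v = 145/12 m/s

145/12 m/s


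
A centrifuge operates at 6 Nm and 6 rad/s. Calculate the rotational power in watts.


Given: tau = 6 Nm, omega = 6 rad/s
Using P = tau * omega
P = 6 * 6
P = 36 W

36 W


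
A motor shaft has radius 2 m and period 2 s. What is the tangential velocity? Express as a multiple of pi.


Given: radius r = 2 m, period T = 2 s
Using v = 2*pi*r / T
v = 2*pi*2 / 2
v = 4*pi / 2
v = 2*pi m/s

2*pi m/s


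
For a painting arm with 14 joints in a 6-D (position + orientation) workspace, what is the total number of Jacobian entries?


Given: task space dimension = 6, joints = 14
Jacobian is a 6 x 14 matrix
Total entries = rows * columns
Total = 6 * 14
Total = 84

84


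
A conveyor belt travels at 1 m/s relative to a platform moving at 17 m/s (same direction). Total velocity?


Given: object velocity = 1 m/s, platform velocity = 17 m/s (same direction)
Using classical velocity addition: v_total = v_object + v_platform
v_total = 1 + 17
v_total = 18 m/s

18 m/s


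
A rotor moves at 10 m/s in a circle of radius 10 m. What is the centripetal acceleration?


Given: v = 10 m/s, r = 10 m
Using a_c = v^2 / r
a_c = 10^2 / 10
a_c = 100 / 10
a_c = 10 m/s^2

10 m/s^2


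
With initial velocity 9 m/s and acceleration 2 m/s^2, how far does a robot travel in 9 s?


Given: v0 = 9 m/s, a = 2 m/s^2, t = 9 s
Using s = v0*t + (1/2)*a*t^2
s = 9*9 + (1/2)*2*9^2
s = 81 + (1/2)*162
s = 81 + 81
s = 162

162 m


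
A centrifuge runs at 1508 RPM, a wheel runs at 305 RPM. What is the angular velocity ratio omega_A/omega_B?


Given: RPM_A = 1508, RPM_B = 305
omega = 2*pi*RPM/60, so omega_A/omega_B = RPM_A / RPM_B
omega_A/omega_B = 1508 / 305
omega_A/omega_B = 1508/305

1508/305


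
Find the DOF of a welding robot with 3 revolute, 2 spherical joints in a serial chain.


Given: serial robot with 3 revolute, 2 spherical joints
DOF contribution per joint type: revolute=1, prismatic=1, spherical=3, fixed=0
DOF = 3*1 + 2*3
DOF = 9

9


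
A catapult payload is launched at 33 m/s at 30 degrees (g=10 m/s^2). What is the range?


Given: v0 = 33 m/s, theta = 30 deg, g = 10 m/s^2
sin(2*30) = sin(60) = sqrt(3)/2
Using R = v0^2 * sin(2*theta) / g
R = 33^2 * (sqrt(3)/2) / 10
R = 1089 * sqrt(3) / 20
R = 1089/20*sqrt(3) m

1089/20*sqrt(3) m


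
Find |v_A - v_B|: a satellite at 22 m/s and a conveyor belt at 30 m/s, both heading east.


Given: v_A = 22 m/s east, v_B = 30 m/s east
Both move in the same direction; relative speed = |v_A - v_B|
|22 - 30| = |-8|
= 8 m/s

8 m/s


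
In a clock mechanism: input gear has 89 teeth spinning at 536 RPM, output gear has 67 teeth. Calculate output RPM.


Given: N1 = 89 teeth, w1 = 536 RPM, N2 = 67 teeth
Using N1*w1 = N2*w2
w2 = N1*w1 / N2
w2 = 89*536 / 67
w2 = 47704 / 67
w2 = 712 RPM

712 RPM


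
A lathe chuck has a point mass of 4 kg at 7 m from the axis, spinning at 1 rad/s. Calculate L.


Given: m = 4 kg, r = 7 m, omega = 1 rad/s
For a point mass: I = m*r^2
I = 4*7^2 = 4*49 = 196
L = I*omega = 196*1
L = 196 kg*m^2/s

196 kg*m^2/s


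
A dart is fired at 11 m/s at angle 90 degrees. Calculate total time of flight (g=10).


Given: v0 = 11 m/s, theta = 90 deg, g = 10 m/s^2
sin(90) = 1
Using T = 2*v0*sin(theta) / g
T = 2*11*1 / 10
T = 22 / 10
T = 11/5 s

11/5 s


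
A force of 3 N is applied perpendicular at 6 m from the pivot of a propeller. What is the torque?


Given: F = 3 N, r = 6 m, angle = 90 deg (perpendicular)
Using tau = F * r * sin(90)
sin(90) = 1
tau = 3 * 6 * 1
tau = 18 Nm

18 Nm


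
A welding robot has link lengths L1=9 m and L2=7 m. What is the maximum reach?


Given: L1 = 9 m, L2 = 7 m
For a 2-link planar arm, max reach = L1 + L2 (fully extended)
Max reach = 9 + 7
Max reach = 16 m

16 m


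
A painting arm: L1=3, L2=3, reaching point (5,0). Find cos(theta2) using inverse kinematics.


Given: L1 = 3, L2 = 3, target (x, y) = (5, 0)
Using cos(theta2) = (x^2 + y^2 - L1^2 - L2^2) / (2*L1*L2)
x^2 + y^2 = 5^2 + 0 = 25
L1^2 + L2^2 = 9 + 9 = 18
Numerator = 25 - 18 = 7
Denominator = 2*3*3 = 18
cos(theta2) = 7/18 = 7/18

7/18


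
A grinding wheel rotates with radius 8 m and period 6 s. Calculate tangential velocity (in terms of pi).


Given: radius r = 8 m, period T = 6 s
Using v = 2*pi*r / T
v = 2*pi*8 / 6
v = 16*pi / 6
v = 8/3*pi m/s

8/3*pi m/s


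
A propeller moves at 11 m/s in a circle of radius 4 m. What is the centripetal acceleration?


Given: v = 11 m/s, r = 4 m
Using a_c = v^2 / r
a_c = 11^2 / 4
a_c = 121 / 4
a_c = 121/4 m/s^2

121/4 m/s^2


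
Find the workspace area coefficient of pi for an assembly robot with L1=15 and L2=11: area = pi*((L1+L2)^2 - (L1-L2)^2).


Given: L1 = 15, L2 = 11
(L1+L2)^2 = (26)^2 = 676
(L1-L2)^2 = (4)^2 = 16
Difference = 676 - 16 = 660
This equals 4*L1*L2 = 4*15*11 = 660
Workspace area = 660*pi

660


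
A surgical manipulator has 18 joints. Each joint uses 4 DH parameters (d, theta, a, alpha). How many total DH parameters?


Given: 18 joints, 4 DH parameters per joint (d, theta, a, alpha)
Total DH parameters = number_of_joints * 4
Total = 18 * 4
Total = 72

72


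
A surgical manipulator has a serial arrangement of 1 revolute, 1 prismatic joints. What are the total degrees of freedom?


Given: serial robot with 1 revolute, 1 prismatic joints
DOF contribution per joint type: revolute=1, prismatic=1, spherical=3, fixed=0
DOF = 1*1 + 1*1
DOF = 2

2


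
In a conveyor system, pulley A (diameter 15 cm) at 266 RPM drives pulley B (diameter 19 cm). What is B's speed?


Given: D1 = 15 cm, w1 = 266 RPM, D2 = 19 cm
Using D1*w1 = D2*w2
w2 = D1*w1 / D2
w2 = 15*266 / 19
w2 = 3990 / 19
w2 = 210 RPM

210 RPM


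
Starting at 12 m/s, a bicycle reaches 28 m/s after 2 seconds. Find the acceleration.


Given: initial velocity v0 = 12 m/s, final velocity v = 28 m/s, time t = 2 s
Using a = (v - v0) / t
a = (28 - 12) / 2
a = 16 / 2
a = 8 m/s^2

8 m/s^2


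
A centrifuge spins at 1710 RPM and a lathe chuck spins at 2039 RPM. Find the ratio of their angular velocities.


Given: RPM_A = 1710, RPM_B = 2039
omega = 2*pi*RPM/60, so omega_A/omega_B = RPM_A / RPM_B
omega_A/omega_B = 1710 / 2039
omega_A/omega_B = 1710/2039

1710/2039


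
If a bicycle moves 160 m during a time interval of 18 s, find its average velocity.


Given: distance d = 160 m, time t = 18 s
Using v = d / t
v = 160 / 18
v = 80/9 m/s

80/9 m/s


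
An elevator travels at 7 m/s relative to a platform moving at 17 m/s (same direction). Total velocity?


Given: object velocity = 7 m/s, platform velocity = 17 m/s (same direction)
Using classical velocity addition: v_total = v_object + v_platform
v_total = 7 + 17
v_total = 24 m/s

24 m/s


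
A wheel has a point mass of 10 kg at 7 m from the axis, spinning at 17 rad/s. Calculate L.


Given: m = 10 kg, r = 7 m, omega = 17 rad/s
For a point mass: I = m*r^2
I = 10*7^2 = 10*49 = 490
L = I*omega = 490*17
L = 8330 kg*m^2/s

8330 kg*m^2/s


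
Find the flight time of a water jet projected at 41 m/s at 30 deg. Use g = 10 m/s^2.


Given: v0 = 41 m/s, theta = 30 deg, g = 10 m/s^2
sin(30) = 1/2
Using T = 2*v0*sin(theta) / g
T = 2*41*1/2 / 10
T = 41 / 10
T = 41/10 s

41/10 s


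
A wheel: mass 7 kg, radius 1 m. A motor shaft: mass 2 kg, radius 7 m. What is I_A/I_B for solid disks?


Given: M1=7 kg, R1=1 m, M2=2 kg, R2=7 m
For a disk: I = (1/2)*M*R^2, so I_A/I_B = (M1*R1^2)/(M2*R2^2)
M1*R1^2 = 7*1 = 7
M2*R2^2 = 2*49 = 98
I_A/I_B = 7/98 = 1/14

1/14


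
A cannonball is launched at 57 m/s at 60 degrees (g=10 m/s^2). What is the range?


Given: v0 = 57 m/s, theta = 60 deg, g = 10 m/s^2
sin(2*60) = sin(120) = sqrt(3)/2
Using R = v0^2 * sin(2*theta) / g
R = 57^2 * (sqrt(3)/2) / 10
R = 3249 * sqrt(3) / 20
R = 3249/20*sqrt(3) m

3249/20*sqrt(3) m


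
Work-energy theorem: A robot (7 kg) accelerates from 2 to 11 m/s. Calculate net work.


Given: m = 7 kg, v0 = 2 m/s, v = 11 m/s
Using W = (1/2)*m*(v^2 - v0^2)
v^2 = 11^2 = 121
v0^2 = 2^2 = 4
v^2 - v0^2 = 121 - 4 = 117
W = (1/2)*7*117 = 819/2 J

819/2 J


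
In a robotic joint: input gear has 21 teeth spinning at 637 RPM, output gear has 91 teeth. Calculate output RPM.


Given: N1 = 21 teeth, w1 = 637 RPM, N2 = 91 teeth
Using N1*w1 = N2*w2
w2 = N1*w1 / N2
w2 = 21*637 / 91
w2 = 13377 / 91
w2 = 147 RPM

147 RPM


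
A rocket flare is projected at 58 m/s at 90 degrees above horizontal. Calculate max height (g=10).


Given: v0 = 58 m/s, theta = 90 deg, g = 10 m/s^2
sin^2(90) = 1
Using H = v0^2 * sin^2(theta) / (2*g)
H = 58^2 * 1 / (2*10)
H = 3364 * 1 / 20
H = 3364 / 20
H = 841/5 m

841/5 m


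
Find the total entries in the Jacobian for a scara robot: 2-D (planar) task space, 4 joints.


Given: task space dimension = 2, joints = 4
Jacobian is a 2 x 4 matrix
Total entries = rows * columns
Total = 2 * 4
Total = 8

8


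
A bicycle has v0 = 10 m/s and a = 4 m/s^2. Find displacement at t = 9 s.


Given: v0 = 10 m/s, a = 4 m/s^2, t = 9 s
Using s = v0*t + (1/2)*a*t^2
s = 10*9 + (1/2)*4*9^2
s = 90 + (1/2)*324
s = 90 + 162
s = 252

252 m


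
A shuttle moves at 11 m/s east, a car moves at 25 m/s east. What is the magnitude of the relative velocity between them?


Given: v_A = 11 m/s east, v_B = 25 m/s east
Both move in the same direction; relative speed = |v_A - v_B|
|11 - 25| = |-14|
= 14 m/s

14 m/s


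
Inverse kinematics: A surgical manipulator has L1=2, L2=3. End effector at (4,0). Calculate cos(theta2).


Given: L1 = 2, L2 = 3, target (x, y) = (4, 0)
Using cos(theta2) = (x^2 + y^2 - L1^2 - L2^2) / (2*L1*L2)
x^2 + y^2 = 4^2 + 0 = 16
L1^2 + L2^2 = 4 + 9 = 13
Numerator = 16 - 13 = 3
Denominator = 2*2*3 = 12
cos(theta2) = 3/12 = 1/4

1/4


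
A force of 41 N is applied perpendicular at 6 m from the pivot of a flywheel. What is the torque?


Given: F = 41 N, r = 6 m, angle = 90 deg (perpendicular)
Using tau = F * r * sin(90)
sin(90) = 1
tau = 41 * 6 * 1
tau = 246 Nm

246 Nm


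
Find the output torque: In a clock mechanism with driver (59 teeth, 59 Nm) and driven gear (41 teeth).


Given: N1 = 59, N2 = 41, T1 = 59 Nm
Using T2/T1 = N2/N1
T2 = T1 * N2 / N1
T2 = 59 * 41 / 59
T2 = 2419 / 59
T2 = 41 Nm

41 Nm


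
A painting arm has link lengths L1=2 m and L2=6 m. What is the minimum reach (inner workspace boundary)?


Given: L1 = 2 m, L2 = 6 m
For a 2-link planar arm, min reach = |L1 - L2| (second link folded back)
Min reach = |2 - 6|
Min reach = 4 m

4 m


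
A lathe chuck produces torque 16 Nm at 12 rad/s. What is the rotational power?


Given: tau = 16 Nm, omega = 12 rad/s
Using P = tau * omega
P = 16 * 12
P = 192 W

192 W


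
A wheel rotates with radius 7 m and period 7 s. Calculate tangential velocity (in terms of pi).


Given: radius r = 7 m, period T = 7 s
Using v = 2*pi*r / T
v = 2*pi*7 / 7
v = 14*pi / 7
v = 2*pi m/s

2*pi m/s


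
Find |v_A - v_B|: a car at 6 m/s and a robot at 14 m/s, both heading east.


Given: v_A = 6 m/s east, v_B = 14 m/s east
Both move in the same direction; relative speed = |v_A - v_B|
|6 - 14| = |-8|
= 8 m/s

8 m/s


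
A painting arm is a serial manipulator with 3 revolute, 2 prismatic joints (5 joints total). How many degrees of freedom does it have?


Given: serial robot with 3 revolute, 2 prismatic joints
DOF contribution per joint type: revolute=1, prismatic=1, spherical=3, fixed=0
DOF = 3*1 + 2*1
DOF = 5

5


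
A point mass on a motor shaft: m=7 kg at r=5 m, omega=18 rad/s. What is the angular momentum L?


Given: m = 7 kg, r = 5 m, omega = 18 rad/s
For a point mass: I = m*r^2
I = 7*5^2 = 7*25 = 175
L = I*omega = 175*18
L = 3150 kg*m^2/s

3150 kg*m^2/s


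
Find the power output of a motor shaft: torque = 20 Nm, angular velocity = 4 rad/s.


Given: tau = 20 Nm, omega = 4 rad/s
Using P = tau * omega
P = 20 * 4
P = 80 W

80 W


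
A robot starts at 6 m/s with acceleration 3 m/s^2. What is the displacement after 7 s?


Given: v0 = 6 m/s, a = 3 m/s^2, t = 7 s
Using s = v0*t + (1/2)*a*t^2
s = 6*7 + (1/2)*3*7^2
s = 42 + (1/2)*147
s = 42 + 147/2
s = 231/2

231/2 m


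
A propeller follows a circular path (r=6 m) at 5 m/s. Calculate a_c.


Given: v = 5 m/s, r = 6 m
Using a_c = v^2 / r
a_c = 5^2 / 6
a_c = 25 / 6
a_c = 25/6 m/s^2

25/6 m/s^2


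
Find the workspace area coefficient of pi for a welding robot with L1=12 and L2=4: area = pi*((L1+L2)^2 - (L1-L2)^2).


Given: L1 = 12, L2 = 4
(L1+L2)^2 = (16)^2 = 256
(L1-L2)^2 = (8)^2 = 64
Difference = 256 - 64 = 192
This equals 4*L1*L2 = 4*12*4 = 192
Workspace area = 192*pi

192


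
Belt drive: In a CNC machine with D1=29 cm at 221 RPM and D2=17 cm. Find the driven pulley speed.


Given: D1 = 29 cm, w1 = 221 RPM, D2 = 17 cm
Using D1*w1 = D2*w2
w2 = D1*w1 / D2
w2 = 29*221 / 17
w2 = 6409 / 17
w2 = 377 RPM

377 RPM


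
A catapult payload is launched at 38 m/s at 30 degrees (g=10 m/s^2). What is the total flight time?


Given: v0 = 38 m/s, theta = 30 deg, g = 10 m/s^2
sin(30) = 1/2
Using T = 2*v0*sin(theta) / g
T = 2*38*1/2 / 10
T = 38 / 10
T = 19/5 s

19/5 s


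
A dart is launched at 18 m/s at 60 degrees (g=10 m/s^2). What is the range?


Given: v0 = 18 m/s, theta = 60 deg, g = 10 m/s^2
sin(2*60) = sin(120) = sqrt(3)/2
Using R = v0^2 * sin(2*theta) / g
R = 18^2 * (sqrt(3)/2) / 10
R = 324 * sqrt(3) / 20
R = 81/5*sqrt(3) m

81/5*sqrt(3) m


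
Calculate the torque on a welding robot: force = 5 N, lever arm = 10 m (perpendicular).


Given: F = 5 N, r = 10 m, angle = 90 deg (perpendicular)
Using tau = F * r * sin(90)
sin(90) = 1
tau = 5 * 10 * 1
tau = 50 Nm

50 Nm


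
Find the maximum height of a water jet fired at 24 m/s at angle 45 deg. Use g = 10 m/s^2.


Given: v0 = 24 m/s, theta = 45 deg, g = 10 m/s^2
sin^2(45) = 1/2
Using H = v0^2 * sin^2(theta) / (2*g)
H = 24^2 * 1/2 / (2*10)
H = 576 * 1/2 / 20
H = 288 / 20
H = 72/5 m

72/5 m


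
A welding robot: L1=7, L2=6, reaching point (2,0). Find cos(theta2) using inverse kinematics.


Given: L1 = 7, L2 = 6, target (x, y) = (2, 0)
Using cos(theta2) = (x^2 + y^2 - L1^2 - L2^2) / (2*L1*L2)
x^2 + y^2 = 2^2 + 0 = 4
L1^2 + L2^2 = 49 + 36 = 85
Numerator = 4 - 85 = -81
Denominator = 2*7*6 = 84
cos(theta2) = -81/84 = -27/28

-27/28


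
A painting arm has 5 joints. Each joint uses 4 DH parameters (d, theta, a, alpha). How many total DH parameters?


Given: 5 joints, 4 DH parameters per joint (d, theta, a, alpha)
Total DH parameters = number_of_joints * 4
Total = 5 * 4
Total = 20

20


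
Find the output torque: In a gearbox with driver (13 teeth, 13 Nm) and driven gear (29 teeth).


Given: N1 = 13, N2 = 29, T1 = 13 Nm
Using T2/T1 = N2/N1
T2 = T1 * N2 / N1
T2 = 13 * 29 / 13
T2 = 377 / 13
T2 = 29 Nm

29 Nm


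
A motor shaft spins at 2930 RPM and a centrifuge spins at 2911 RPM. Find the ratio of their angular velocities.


Given: RPM_A = 2930, RPM_B = 2911
omega = 2*pi*RPM/60, so omega_A/omega_B = RPM_A / RPM_B
omega_A/omega_B = 2930 / 2911
omega_A/omega_B = 2930/2911

2930/2911


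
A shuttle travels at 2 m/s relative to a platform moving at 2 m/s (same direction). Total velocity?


Given: object velocity = 2 m/s, platform velocity = 2 m/s (same direction)
Using classical velocity addition: v_total = v_object + v_platform
v_total = 2 + 2
v_total = 4 m/s

4 m/s


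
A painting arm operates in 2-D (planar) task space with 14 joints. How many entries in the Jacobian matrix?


Given: task space dimension = 2, joints = 14
Jacobian is a 2 x 14 matrix
Total entries = rows * columns
Total = 2 * 14
Total = 28

28


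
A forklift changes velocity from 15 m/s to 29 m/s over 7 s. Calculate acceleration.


Given: initial velocity v0 = 15 m/s, final velocity v = 29 m/s, time t = 7 s
Using a = (v - v0) / t
a = (29 - 15) / 7
a = 14 / 7
a = 2 m/s^2

2 m/s^2


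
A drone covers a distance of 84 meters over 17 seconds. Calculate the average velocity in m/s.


Given: distance d = 84 m, time t = 17 s
Using v = d / t
v = 84 / 17
v = 84/17 m/s

84/17 m/s


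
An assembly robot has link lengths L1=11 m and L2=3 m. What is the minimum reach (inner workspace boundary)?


Given: L1 = 11 m, L2 = 3 m
For a 2-link planar arm, min reach = |L1 - L2| (second link folded back)
Min reach = |11 - 3|
Min reach = 8 m

8 m


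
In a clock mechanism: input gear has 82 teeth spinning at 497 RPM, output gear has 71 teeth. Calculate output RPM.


Given: N1 = 82 teeth, w1 = 497 RPM, N2 = 71 teeth
Using N1*w1 = N2*w2
w2 = N1*w1 / N2
w2 = 82*497 / 71
w2 = 40754 / 71
w2 = 574 RPM

574 RPM


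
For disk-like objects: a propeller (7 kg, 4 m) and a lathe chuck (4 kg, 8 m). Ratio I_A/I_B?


Given: M1=7 kg, R1=4 m, M2=4 kg, R2=8 m
For a disk: I = (1/2)*M*R^2, so I_A/I_B = (M1*R1^2)/(M2*R2^2)
M1*R1^2 = 7*16 = 112
M2*R2^2 = 4*64 = 256
I_A/I_B = 112/256 = 7/16

7/16


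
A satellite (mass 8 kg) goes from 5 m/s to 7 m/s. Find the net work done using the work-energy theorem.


Given: m = 8 kg, v0 = 5 m/s, v = 7 m/s
Using W = (1/2)*m*(v^2 - v0^2)
v^2 = 7^2 = 49
v0^2 = 5^2 = 25
v^2 - v0^2 = 49 - 25 = 24
W = (1/2)*8*24 = 96 J

96 J


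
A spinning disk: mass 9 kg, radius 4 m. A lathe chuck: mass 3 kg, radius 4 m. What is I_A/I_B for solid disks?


Given: M1=9 kg, R1=4 m, M2=3 kg, R2=4 m
For a disk: I = (1/2)*M*R^2, so I_A/I_B = (M1*R1^2)/(M2*R2^2)
M1*R1^2 = 9*16 = 144
M2*R2^2 = 3*16 = 48
I_A/I_B = 144/48 = 3

3


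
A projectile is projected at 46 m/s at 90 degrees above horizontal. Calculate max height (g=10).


Given: v0 = 46 m/s, theta = 90 deg, g = 10 m/s^2
sin^2(90) = 1
Using H = v0^2 * sin^2(theta) / (2*g)
H = 46^2 * 1 / (2*10)
H = 2116 * 1 / 20
H = 2116 / 20
H = 529/5 m

529/5 m


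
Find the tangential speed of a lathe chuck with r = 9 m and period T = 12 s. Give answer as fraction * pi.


Given: radius r = 9 m, period T = 12 s
Using v = 2*pi*r / T
v = 2*pi*9 / 12
v = 18*pi / 12
v = 3/2*pi m/s

3/2*pi m/s


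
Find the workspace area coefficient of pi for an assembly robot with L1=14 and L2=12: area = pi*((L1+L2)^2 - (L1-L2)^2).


Given: L1 = 14, L2 = 12
(L1+L2)^2 = (26)^2 = 676
(L1-L2)^2 = (2)^2 = 4
Difference = 676 - 4 = 672
This equals 4*L1*L2 = 4*14*12 = 672
Workspace area = 672*pi

672


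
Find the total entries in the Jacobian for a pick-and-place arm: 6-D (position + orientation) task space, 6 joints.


Given: task space dimension = 6, joints = 6
Jacobian is a 6 x 6 matrix
Total entries = rows * columns
Total = 6 * 6
Total = 36

36


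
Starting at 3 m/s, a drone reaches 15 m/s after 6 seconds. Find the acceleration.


Given: initial velocity v0 = 3 m/s, final velocity v = 15 m/s, time t = 6 s
Using a = (v - v0) / t
a = (15 - 3) / 6
a = 12 / 6
a = 2 m/s^2

2 m/s^2


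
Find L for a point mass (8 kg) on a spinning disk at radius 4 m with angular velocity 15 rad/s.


Given: m = 8 kg, r = 4 m, omega = 15 rad/s
For a point mass: I = m*r^2
I = 8*4^2 = 8*16 = 128
L = I*omega = 128*15
L = 1920 kg*m^2/s

1920 kg*m^2/s


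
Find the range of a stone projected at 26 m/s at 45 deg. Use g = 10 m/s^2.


Given: v0 = 26 m/s, theta = 45 deg, g = 10 m/s^2
sin(2*45) = sin(90) = 1
Using R = v0^2 * sin(2*theta) / g
R = 26^2 * 1 / 10
R = 676 / 10
R = 338/5 m

338/5 m


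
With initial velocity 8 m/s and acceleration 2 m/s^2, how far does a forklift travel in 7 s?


Given: v0 = 8 m/s, a = 2 m/s^2, t = 7 s
Using s = v0*t + (1/2)*a*t^2
s = 8*7 + (1/2)*2*7^2
s = 56 + (1/2)*98
s = 56 + 49
s = 105

105 m


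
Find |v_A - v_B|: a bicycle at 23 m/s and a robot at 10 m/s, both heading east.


Given: v_A = 23 m/s east, v_B = 10 m/s east
Both move in the same direction; relative speed = |v_A - v_B|
|23 - 10| = |13|
= 13 m/s

13 m/s


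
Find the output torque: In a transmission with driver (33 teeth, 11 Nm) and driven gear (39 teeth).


Given: N1 = 33, N2 = 39, T1 = 11 Nm
Using T2/T1 = N2/N1
T2 = T1 * N2 / N1
T2 = 11 * 39 / 33
T2 = 429 / 33
T2 = 13 Nm

13 Nm


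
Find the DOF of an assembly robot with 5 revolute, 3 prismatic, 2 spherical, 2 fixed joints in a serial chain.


Given: serial robot with 5 revolute, 3 prismatic, 2 spherical, 2 fixed joints
DOF contribution per joint type: revolute=1, prismatic=1, spherical=3, fixed=0
DOF = 5*1 + 3*1 + 2*3 + 2*0
DOF = 14

14


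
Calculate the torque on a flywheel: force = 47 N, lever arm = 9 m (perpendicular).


Given: F = 47 N, r = 9 m, angle = 90 deg (perpendicular)
Using tau = F * r * sin(90)
sin(90) = 1
tau = 47 * 9 * 1
tau = 423 Nm

423 Nm


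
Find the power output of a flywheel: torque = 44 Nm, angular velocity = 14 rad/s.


Given: tau = 44 Nm, omega = 14 rad/s
Using P = tau * omega
P = 44 * 14
P = 616 W

616 W


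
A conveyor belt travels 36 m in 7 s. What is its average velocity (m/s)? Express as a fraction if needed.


Given: distance d = 36 m, time t = 7 s
Using v = d / t
v = 36 / 7
v = 36/7 m/s

36/7 m/s


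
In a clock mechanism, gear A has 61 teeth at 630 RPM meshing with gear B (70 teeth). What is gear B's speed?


Given: N1 = 61 teeth, w1 = 630 RPM, N2 = 70 teeth
Using N1*w1 = N2*w2
w2 = N1*w1 / N2
w2 = 61*630 / 70
w2 = 38430 / 70
w2 = 549 RPM

549 RPM


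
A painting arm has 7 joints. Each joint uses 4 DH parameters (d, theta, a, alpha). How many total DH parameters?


Given: 7 joints, 4 DH parameters per joint (d, theta, a, alpha)
Total DH parameters = number_of_joints * 4
Total = 7 * 4
Total = 28

28


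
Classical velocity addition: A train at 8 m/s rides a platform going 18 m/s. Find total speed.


Given: object velocity = 8 m/s, platform velocity = 18 m/s (same direction)
Using classical velocity addition: v_total = v_object + v_platform
v_total = 8 + 18
v_total = 26 m/s

26 m/s


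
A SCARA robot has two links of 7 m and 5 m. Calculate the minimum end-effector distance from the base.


Given: L1 = 7 m, L2 = 5 m
For a 2-link planar arm, min reach = |L1 - L2| (second link folded back)
Min reach = |7 - 5|
Min reach = 2 m

2 m


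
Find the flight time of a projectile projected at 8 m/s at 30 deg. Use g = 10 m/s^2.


Given: v0 = 8 m/s, theta = 30 deg, g = 10 m/s^2
sin(30) = 1/2
Using T = 2*v0*sin(theta) / g
T = 2*8*1/2 / 10
T = 8 / 10
T = 4/5 s

4/5 s


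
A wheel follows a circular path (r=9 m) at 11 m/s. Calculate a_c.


Given: v = 11 m/s, r = 9 m
Using a_c = v^2 / r
a_c = 11^2 / 9
a_c = 121 / 9
a_c = 121/9 m/s^2

121/9 m/s^2


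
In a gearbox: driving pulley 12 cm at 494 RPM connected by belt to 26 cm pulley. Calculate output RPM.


Given: D1 = 12 cm, w1 = 494 RPM, D2 = 26 cm
Using D1*w1 = D2*w2
w2 = D1*w1 / D2
w2 = 12*494 / 26
w2 = 5928 / 26
w2 = 228 RPM

228 RPM


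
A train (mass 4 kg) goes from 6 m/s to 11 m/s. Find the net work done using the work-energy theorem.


Given: m = 4 kg, v0 = 6 m/s, v = 11 m/s
Using W = (1/2)*m*(v^2 - v0^2)
v^2 = 11^2 = 121
v0^2 = 6^2 = 36
v^2 - v0^2 = 121 - 36 = 85
W = (1/2)*4*85 = 170 J

170 J


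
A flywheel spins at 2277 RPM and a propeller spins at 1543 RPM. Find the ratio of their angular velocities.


Given: RPM_A = 2277, RPM_B = 1543
omega = 2*pi*RPM/60, so omega_A/omega_B = RPM_A / RPM_B
omega_A/omega_B = 2277 / 1543
omega_A/omega_B = 2277/1543

2277/1543


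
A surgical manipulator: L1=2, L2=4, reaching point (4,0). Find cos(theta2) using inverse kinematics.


Given: L1 = 2, L2 = 4, target (x, y) = (4, 0)
Using cos(theta2) = (x^2 + y^2 - L1^2 - L2^2) / (2*L1*L2)
x^2 + y^2 = 4^2 + 0 = 16
L1^2 + L2^2 = 4 + 16 = 20
Numerator = 16 - 20 = -4
Denominator = 2*2*4 = 16
cos(theta2) = -4/16 = -1/4

-1/4


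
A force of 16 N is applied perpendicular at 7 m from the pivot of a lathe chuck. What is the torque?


Given: F = 16 N, r = 7 m, angle = 90 deg (perpendicular)
Using tau = F * r * sin(90)
sin(90) = 1
tau = 16 * 7 * 1
tau = 112 Nm

112 Nm


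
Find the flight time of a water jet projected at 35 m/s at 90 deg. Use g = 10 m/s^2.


Given: v0 = 35 m/s, theta = 90 deg, g = 10 m/s^2
sin(90) = 1
Using T = 2*v0*sin(theta) / g
T = 2*35*1 / 10
T = 70 / 10
T = 7 s

7 s


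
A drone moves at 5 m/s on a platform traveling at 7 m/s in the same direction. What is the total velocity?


Given: object velocity = 5 m/s, platform velocity = 7 m/s (same direction)
Using classical velocity addition: v_total = v_object + v_platform
v_total = 5 + 7
v_total = 12 m/s

12 m/s


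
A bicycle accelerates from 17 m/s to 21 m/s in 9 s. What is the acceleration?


Given: initial velocity v0 = 17 m/s, final velocity v = 21 m/s, time t = 9 s
Using a = (v - v0) / t
a = (21 - 17) / 9
a = 4 / 9
a = 4/9 m/s^2

4/9 m/s^2


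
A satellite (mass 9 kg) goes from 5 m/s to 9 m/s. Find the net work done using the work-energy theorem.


Given: m = 9 kg, v0 = 5 m/s, v = 9 m/s
Using W = (1/2)*m*(v^2 - v0^2)
v^2 = 9^2 = 81
v0^2 = 5^2 = 25
v^2 - v0^2 = 81 - 25 = 56
W = (1/2)*9*56 = 252 J

252 J


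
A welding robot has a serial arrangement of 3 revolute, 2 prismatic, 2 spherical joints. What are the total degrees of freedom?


Given: serial robot with 3 revolute, 2 prismatic, 2 spherical joints
DOF contribution per joint type: revolute=1, prismatic=1, spherical=3, fixed=0
DOF = 3*1 + 2*1 + 2*3
DOF = 11

11


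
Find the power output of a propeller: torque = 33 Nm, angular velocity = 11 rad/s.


Given: tau = 33 Nm, omega = 11 rad/s
Using P = tau * omega
P = 33 * 11
P = 363 W

363 W


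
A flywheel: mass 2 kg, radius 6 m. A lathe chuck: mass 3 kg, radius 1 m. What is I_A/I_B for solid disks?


Given: M1=2 kg, R1=6 m, M2=3 kg, R2=1 m
For a disk: I = (1/2)*M*R^2, so I_A/I_B = (M1*R1^2)/(M2*R2^2)
M1*R1^2 = 2*36 = 72
M2*R2^2 = 3*1 = 3
I_A/I_B = 72/3 = 24

24


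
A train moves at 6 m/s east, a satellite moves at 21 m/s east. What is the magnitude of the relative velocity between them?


Given: v_A = 6 m/s east, v_B = 21 m/s east
Both move in the same direction; relative speed = |v_A - v_B|
|6 - 21| = |-15|
= 15 m/s

15 m/s


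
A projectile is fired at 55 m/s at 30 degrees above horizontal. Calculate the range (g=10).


Given: v0 = 55 m/s, theta = 30 deg, g = 10 m/s^2
sin(2*30) = sin(60) = sqrt(3)/2
Using R = v0^2 * sin(2*theta) / g
R = 55^2 * (sqrt(3)/2) / 10
R = 3025 * sqrt(3) / 20
R = 605/4*sqrt(3) m

605/4*sqrt(3) m


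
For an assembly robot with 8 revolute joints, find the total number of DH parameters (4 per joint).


Given: 8 joints, 4 DH parameters per joint (d, theta, a, alpha)
Total DH parameters = number_of_joints * 4
Total = 8 * 4
Total = 32

32


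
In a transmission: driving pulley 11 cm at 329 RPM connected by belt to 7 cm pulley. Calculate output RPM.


Given: D1 = 11 cm, w1 = 329 RPM, D2 = 7 cm
Using D1*w1 = D2*w2
w2 = D1*w1 / D2
w2 = 11*329 / 7
w2 = 3619 / 7
w2 = 517 RPM

517 RPM


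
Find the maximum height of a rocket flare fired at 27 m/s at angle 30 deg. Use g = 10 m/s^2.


Given: v0 = 27 m/s, theta = 30 deg, g = 10 m/s^2
sin^2(30) = 1/4
Using H = v0^2 * sin^2(theta) / (2*g)
H = 27^2 * 1/4 / (2*10)
H = 729 * 1/4 / 20
H = 729/4 / 20
H = 729/80 m

729/80 m


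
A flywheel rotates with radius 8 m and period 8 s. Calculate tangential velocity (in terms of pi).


Given: radius r = 8 m, period T = 8 s
Using v = 2*pi*r / T
v = 2*pi*8 / 8
v = 16*pi / 8
v = 2*pi m/s

2*pi m/s


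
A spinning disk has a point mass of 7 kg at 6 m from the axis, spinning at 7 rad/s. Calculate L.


Given: m = 7 kg, r = 6 m, omega = 7 rad/s
For a point mass: I = m*r^2
I = 7*6^2 = 7*36 = 252
L = I*omega = 252*7
L = 1764 kg*m^2/s

1764 kg*m^2/s


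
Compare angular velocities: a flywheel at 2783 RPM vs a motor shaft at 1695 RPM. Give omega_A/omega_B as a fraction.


Given: RPM_A = 2783, RPM_B = 1695
omega = 2*pi*RPM/60, so omega_A/omega_B = RPM_A / RPM_B
omega_A/omega_B = 2783 / 1695
omega_A/omega_B = 2783/1695

2783/1695


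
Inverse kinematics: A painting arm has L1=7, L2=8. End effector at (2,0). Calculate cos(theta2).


Given: L1 = 7, L2 = 8, target (x, y) = (2, 0)
Using cos(theta2) = (x^2 + y^2 - L1^2 - L2^2) / (2*L1*L2)
x^2 + y^2 = 2^2 + 0 = 4
L1^2 + L2^2 = 49 + 64 = 113
Numerator = 4 - 113 = -109
Denominator = 2*7*8 = 112
cos(theta2) = -109/112 = -109/112

-109/112


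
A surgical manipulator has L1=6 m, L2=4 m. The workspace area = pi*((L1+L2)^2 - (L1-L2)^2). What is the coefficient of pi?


Given: L1 = 6, L2 = 4
(L1+L2)^2 = (10)^2 = 100
(L1-L2)^2 = (2)^2 = 4
Difference = 100 - 4 = 96
This equals 4*L1*L2 = 4*6*4 = 96
Workspace area = 96*pi

96


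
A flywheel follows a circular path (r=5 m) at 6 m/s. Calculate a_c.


Given: v = 6 m/s, r = 5 m
Using a_c = v^2 / r
a_c = 6^2 / 5
a_c = 36 / 5
a_c = 36/5 m/s^2

36/5 m/s^2


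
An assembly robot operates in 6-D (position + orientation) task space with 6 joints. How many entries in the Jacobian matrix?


Given: task space dimension = 6, joints = 6
Jacobian is a 6 x 6 matrix
Total entries = rows * columns
Total = 6 * 6
Total = 36

36


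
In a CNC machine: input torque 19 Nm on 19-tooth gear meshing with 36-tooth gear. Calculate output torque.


Given: N1 = 19, N2 = 36, T1 = 19 Nm
Using T2/T1 = N2/N1
T2 = T1 * N2 / N1
T2 = 19 * 36 / 19
T2 = 684 / 19
T2 = 36 Nm

36 Nm


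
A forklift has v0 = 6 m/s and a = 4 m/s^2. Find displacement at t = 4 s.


Given: v0 = 6 m/s, a = 4 m/s^2, t = 4 s
Using s = v0*t + (1/2)*a*t^2
s = 6*4 + (1/2)*4*4^2
s = 24 + (1/2)*64
s = 24 + 32
s = 56

56 m


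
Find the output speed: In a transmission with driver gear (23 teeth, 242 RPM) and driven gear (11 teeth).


Given: N1 = 23 teeth, w1 = 242 RPM, N2 = 11 teeth
Using N1*w1 = N2*w2
w2 = N1*w1 / N2
w2 = 23*242 / 11
w2 = 5566 / 11
w2 = 506 RPM

506 RPM


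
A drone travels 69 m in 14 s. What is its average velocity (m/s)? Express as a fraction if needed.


Given: distance d = 69 m, time t = 14 s
Using v = d / t
v = 69 / 14
v = 69/14 m/s

69/14 m/s


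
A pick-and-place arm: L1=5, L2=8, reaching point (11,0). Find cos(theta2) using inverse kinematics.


Given: L1 = 5, L2 = 8, target (x, y) = (11, 0)
Using cos(theta2) = (x^2 + y^2 - L1^2 - L2^2) / (2*L1*L2)
x^2 + y^2 = 11^2 + 0 = 121
L1^2 + L2^2 = 25 + 64 = 89
Numerator = 121 - 89 = 32
Denominator = 2*5*8 = 80
cos(theta2) = 32/80 = 2/5

2/5


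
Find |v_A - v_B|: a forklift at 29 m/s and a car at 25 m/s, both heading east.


Given: v_A = 29 m/s east, v_B = 25 m/s east
Both move in the same direction; relative speed = |v_A - v_B|
|29 - 25| = |4|
= 4 m/s

4 m/s


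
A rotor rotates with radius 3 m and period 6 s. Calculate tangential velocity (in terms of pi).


Given: radius r = 3 m, period T = 6 s
Using v = 2*pi*r / T
v = 2*pi*3 / 6
v = 6*pi / 6
v = 1*pi m/s

1*pi m/s


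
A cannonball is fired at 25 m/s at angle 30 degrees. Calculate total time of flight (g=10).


Given: v0 = 25 m/s, theta = 30 deg, g = 10 m/s^2
sin(30) = 1/2
Using T = 2*v0*sin(theta) / g
T = 2*25*1/2 / 10
T = 25 / 10
T = 5/2 s

5/2 s


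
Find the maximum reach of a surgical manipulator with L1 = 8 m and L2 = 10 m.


Given: L1 = 8 m, L2 = 10 m
For a 2-link planar arm, max reach = L1 + L2 (fully extended)
Max reach = 8 + 10
Max reach = 18 m

18 m


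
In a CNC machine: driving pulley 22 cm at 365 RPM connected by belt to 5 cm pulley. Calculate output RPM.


Given: D1 = 22 cm, w1 = 365 RPM, D2 = 5 cm
Using D1*w1 = D2*w2
w2 = D1*w1 / D2
w2 = 22*365 / 5
w2 = 8030 / 5
w2 = 1606 RPM

1606 RPM


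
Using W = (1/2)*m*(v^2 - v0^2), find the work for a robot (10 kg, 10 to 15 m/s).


Given: m = 10 kg, v0 = 10 m/s, v = 15 m/s
Using W = (1/2)*m*(v^2 - v0^2)
v^2 = 15^2 = 225
v0^2 = 10^2 = 100
v^2 - v0^2 = 225 - 100 = 125
W = (1/2)*10*125 = 625 J

625 J


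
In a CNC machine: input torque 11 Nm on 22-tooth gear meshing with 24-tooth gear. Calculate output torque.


Given: N1 = 22, N2 = 24, T1 = 11 Nm
Using T2/T1 = N2/N1
T2 = T1 * N2 / N1
T2 = 11 * 24 / 22
T2 = 264 / 22
T2 = 12 Nm

12 Nm


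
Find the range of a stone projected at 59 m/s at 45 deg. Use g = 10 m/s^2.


Given: v0 = 59 m/s, theta = 45 deg, g = 10 m/s^2
sin(2*45) = sin(90) = 1
Using R = v0^2 * sin(2*theta) / g
R = 59^2 * 1 / 10
R = 3481 / 10
R = 3481/10 m

3481/10 m


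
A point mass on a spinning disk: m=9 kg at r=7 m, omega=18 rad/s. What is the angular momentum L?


Given: m = 9 kg, r = 7 m, omega = 18 rad/s
For a point mass: I = m*r^2
I = 9*7^2 = 9*49 = 441
L = I*omega = 441*18
L = 7938 kg*m^2/s

7938 kg*m^2/s


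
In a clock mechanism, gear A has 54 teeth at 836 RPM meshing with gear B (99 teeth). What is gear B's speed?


Given: N1 = 54 teeth, w1 = 836 RPM, N2 = 99 teeth
Using N1*w1 = N2*w2
w2 = N1*w1 / N2
w2 = 54*836 / 99
w2 = 45144 / 99
w2 = 456 RPM

456 RPM


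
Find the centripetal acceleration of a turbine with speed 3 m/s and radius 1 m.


Given: v = 3 m/s, r = 1 m
Using a_c = v^2 / r
a_c = 3^2 / 1
a_c = 9 / 1
a_c = 9 m/s^2

9 m/s^2
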